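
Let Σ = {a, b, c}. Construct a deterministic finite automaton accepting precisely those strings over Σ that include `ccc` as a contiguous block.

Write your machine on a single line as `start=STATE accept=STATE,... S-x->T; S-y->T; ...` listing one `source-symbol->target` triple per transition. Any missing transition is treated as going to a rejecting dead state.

States q0..q2 record the length of the longest prefix of `ccc` that matches the current input suffix. Reaching q3 means `ccc` has been seen, and we stay there forever. Accept from q3.
With 4 states:
        a   b   c  
>  q0   q0  q0  q1 
   q1   q0  q0  q2 
   q2   q0  q0  q3 
 * q3   q3  q3  q3 
(> = start, * = accepting)

start=q0; accept=q3; q0-a->q0; q0-b->q0; q0-c->q1; q1-a->q0; q1-b->q0; q1-c->q2; q2-a->q0; q2-b->q0; q2-c->q3; q3-a->q3; q3-b->q3; q3-c->q3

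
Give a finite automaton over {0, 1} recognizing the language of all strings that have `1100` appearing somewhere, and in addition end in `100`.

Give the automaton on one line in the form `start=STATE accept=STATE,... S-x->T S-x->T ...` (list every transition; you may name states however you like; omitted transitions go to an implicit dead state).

start=S0 accept=S6 S0-0->S0 S0-1->S1 S1-0->S2 S1-1->S3 S2-0->S4 S2-1->S1 S3-0->S5 S3-1->S3 S4-0->S0 S4-1->S1 S5-0->S6 S5-1->S1 S6-0->S7 S6-1->S8 S7-0->S7 S7-1->S8 S8-0->S9 S8-1->S8 S9-0->S6 S9-1->S8

Run two small machines in parallel and take their product. One (5 states) tracks whether and how much of `1100` has been seen; the other (4 states) tracks how much of the suffix `100` has currently been matched. Each combined state is a pair, one component from each; accept when both components accept.
        0   1  
>  S0   S0  S1 
   S1   S2  S3 
   S2   S4  S1 
   S3   S5  S3 
   S4   S0  S1 
   S5   S6  S1 
 * S6   S7  S8 
   S7   S7  S8 
   S8   S9  S8 
   S9   S6  S8 
(> = start, * = accepting)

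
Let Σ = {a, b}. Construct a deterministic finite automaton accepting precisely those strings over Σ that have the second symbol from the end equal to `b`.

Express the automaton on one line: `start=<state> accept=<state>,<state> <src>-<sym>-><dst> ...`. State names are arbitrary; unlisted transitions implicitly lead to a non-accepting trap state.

A DFA must remember the last 2 symbols (since which symbol is second-to-last isn't known until the input ends). Use one state per possible window of the last ≤2 symbols; accept from those whose window starts with `b`.
7 states suffice.
        a   b  
>  s0   s1  s2 
   s1   s3  s4 
   s2   s5  s6 
   s3   s3  s4 
   s4   s5  s6 
 * s5   s3  s4 
 * s6   s5  s6 
(> = start, * = accepting)

start=s0 accept=s5,s6 s0-a->s1 s0-b->s2 s1-a->s3 s1-b->s4 s2-a->s5 s2-b->s6 s3-a->s3 s3-b->s4 s4-a->s5 s4-b->s6 s5-a->s3 s5-b->s4 s6-a->s5 s6-b->s6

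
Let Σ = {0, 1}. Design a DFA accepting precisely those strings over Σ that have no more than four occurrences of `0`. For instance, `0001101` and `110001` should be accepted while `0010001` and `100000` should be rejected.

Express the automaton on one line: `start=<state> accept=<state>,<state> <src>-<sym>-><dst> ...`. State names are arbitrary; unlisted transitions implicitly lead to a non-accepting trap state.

start=A accept=A,B,C,D,E A-0->B A-1->A B-0->C B-1->B C-0->D C-1->C D-0->E D-1->D E-0->F E-1->E F-0->F F-1->F

Count `0`s, saturating at 5: states A through E mean 0 through 4 `0`s seen; F means more than 4. Each `0` increments (capped at F); other symbols loop. Accept from {A, B, C, D, E}.
       0  1 
>* A   B  A 
 * B   C  B 
 * C   D  C 
 * D   E  D 
 * E   F  E 
   F   F  F 
(> = start, * = accepting)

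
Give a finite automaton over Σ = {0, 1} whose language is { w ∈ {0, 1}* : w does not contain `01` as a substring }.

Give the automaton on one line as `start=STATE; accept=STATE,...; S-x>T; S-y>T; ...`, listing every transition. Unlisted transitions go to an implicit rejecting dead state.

This is the complement of 'contains `01`'. Use the same substring-matching states — s0 through s2 holding how much of `01` has just been matched — but flip the accepting set: everything except the trap s2 accepts.
A 3-state machine:
        0   1  
>* s0   s1  s0 
 * s1   s1  s2 
   s2   s2  s2 
(> = start, * = accepting)

start=s0; accept=s0,s1; s0-0>s1; s0-1>s0; s1-0>s1; s1-1>s2; s2-0>s2; s2-1>s2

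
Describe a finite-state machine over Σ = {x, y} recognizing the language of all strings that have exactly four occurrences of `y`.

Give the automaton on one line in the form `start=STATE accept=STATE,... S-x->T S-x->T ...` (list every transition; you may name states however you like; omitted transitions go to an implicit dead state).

Count `y`s, saturating at 5: states A through E mean 0 through 4 `y`s seen; F means more than 4. Each `y` increments (capped at F); other symbols loop. Accept from {E}.
6 states suffice.
       x  y 
>  A   A  B 
   B   B  C 
   C   C  D 
   D   D  E 
 * E   E  F 
   F   F  F 
(> = start, * = accepting)

start=A accept=E A-x->A A-y->B B-x->B B-y->C C-x->C C-y->D D-x->D D-y->E E-x->E E-y->F F-x->F F-y->F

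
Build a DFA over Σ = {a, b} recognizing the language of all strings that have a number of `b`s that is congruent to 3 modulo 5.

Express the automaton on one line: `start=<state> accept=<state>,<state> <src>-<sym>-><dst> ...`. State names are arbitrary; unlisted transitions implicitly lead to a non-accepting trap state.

Keep the running count of `b`s modulo 5: each `b` advances along the cycle S0 → S1 → S2 → S3 → S4 → S0 while other symbols loop. Accept at S3.
With 5 states:
        a   b  
>  S0   S0  S1 
   S1   S1  S2 
   S2   S2  S3 
 * S3   S3  S4 
   S4   S4  S0 
(> = start, * = accepting)

start=S0 accept=S3 S0-a->S0 S0-b->S1 S1-a->S1 S1-b->S2 S2-a->S2 S2-b->S3 S3-a->S3 S3-b->S4 S4-a->S4 S4-b->S0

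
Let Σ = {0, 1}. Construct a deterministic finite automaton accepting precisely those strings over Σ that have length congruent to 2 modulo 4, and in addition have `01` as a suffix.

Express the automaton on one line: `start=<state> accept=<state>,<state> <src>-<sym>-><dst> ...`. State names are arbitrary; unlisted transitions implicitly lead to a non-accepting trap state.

start=S0 accept=S4 S0-0->S1 S0-1->S2 S1-0->S3 S1-1->S4 S2-0->S3 S2-1->S5 S3-0->S6 S3-1->S7 S4-0->S6 S4-1->S8 S5-0->S6 S5-1->S8 S6-0->S9 S6-1->S10 S7-0->S9 S7-1->S0 S8-0->S9 S8-1->S0 S9-0->S1 S9-1->S11 S10-0->S1 S10-1->S2 S11-0->S3 S11-1->S5

Build one automaton per condition and run them in lockstep. The first has 4 states tracking the input length modulo 4; the second has 3 states tracking how much of the suffix `01` has currently been matched. A product state is a pair (one from each), accepting exactly when both do.
          0    1  
>  S0     S1   S2 
   S1     S3   S4 
   S2     S3   S5 
   S3     S6   S7 
 * S4     S6   S8 
   S5     S6   S8 
   S6     S9  S10 
   S7     S9   S0 
   S8     S9   S0 
   S9     S1  S11 
   S10    S1   S2 
   S11    S3   S5 
(> = start, * = accepting)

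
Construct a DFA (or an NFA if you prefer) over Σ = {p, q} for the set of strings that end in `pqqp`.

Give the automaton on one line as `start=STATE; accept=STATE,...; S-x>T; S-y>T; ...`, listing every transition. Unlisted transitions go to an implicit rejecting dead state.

Remember how much of `pqqp` the current input suffix matches. State S0 means no match yet; S1 means the last symbol is `p`; S2 means the last 2 symbols are `pq`; S3 means the last 3 symbols are `pqq`; S4 means the last 4 symbols are `pqqp`. Only S4 accepts. On a mismatch, fall back to the longest proper suffix that is still a prefix of `pqqp`.
With 5 states:
        p   q  
>  S0   S1  S0 
   S1   S1  S2 
   S2   S1  S3 
   S3   S4  S0 
 * S4   S1  S2 
(> = start, * = accepting)

start=S0; accept=S4; S0-p>S1; S0-q>S0; S1-p>S1; S1-q>S2; S2-p>S1; S2-q>S3; S3-p>S4; S3-q>S0; S4-p>S1; S4-q>S2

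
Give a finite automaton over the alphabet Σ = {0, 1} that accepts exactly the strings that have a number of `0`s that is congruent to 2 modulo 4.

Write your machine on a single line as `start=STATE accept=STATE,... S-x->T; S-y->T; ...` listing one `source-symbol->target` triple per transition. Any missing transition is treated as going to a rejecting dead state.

start=s0; accept=s2; s0-0->s1; s0-1->s0; s1-0->s2; s1-1->s1; s2-0->s3; s2-1->s2; s3-0->s0; s3-1->s3

Keep the running count of `0`s modulo 4: each `0` advances along the cycle s0 → s1 → s2 → s3 → s0 while other symbols loop. Accept at s2.
A 4-state machine:
        0   1  
>  s0   s1  s0 
   s1   s2  s1 
 * s2   s3  s2 
   s3   s0  s3 
(> = start, * = accepting)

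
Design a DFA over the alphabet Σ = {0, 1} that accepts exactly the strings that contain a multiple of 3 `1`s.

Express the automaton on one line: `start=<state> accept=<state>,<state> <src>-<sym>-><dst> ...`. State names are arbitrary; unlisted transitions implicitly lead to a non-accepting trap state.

start=s0 accept=s0 s0-0->s0 s0-1->s1 s1-0->s1 s1-1->s2 s2-0->s2 s2-1->s0

Keep the running count of `1`s modulo 3: each `1` advances along the cycle s0 → s1 → s2 → s0 while other symbols loop. Accept at s0.
        0   1  
>* s0   s0  s1 
   s1   s1  s2 
   s2   s2  s0 
(> = start, * = accepting)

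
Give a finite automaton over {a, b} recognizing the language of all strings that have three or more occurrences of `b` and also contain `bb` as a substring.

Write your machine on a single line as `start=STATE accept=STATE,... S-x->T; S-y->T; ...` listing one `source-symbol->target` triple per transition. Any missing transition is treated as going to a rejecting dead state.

start=S0; accept=S5,S7; S0-a->S0; S0-b->S1; S1-a->S2; S1-b->S3; S2-a->S2; S2-b->S4; S3-a->S3; S3-b->S5; S4-a->S6; S4-b->S5; S5-a->S5; S5-b->S7; S6-a->S6; S6-b->S8; S7-a->S7; S7-b->S7; S8-a->S9; S8-b->S7; S9-a->S9; S9-b->S10; S10-a->S11; S10-b->S7; S11-a->S11; S11-b->S10

Build one automaton per condition and run them in lockstep. The first has 5 states tracking the count of `b`s, saturating at 4; the second has 3 states tracking whether and how much of `bb` has been seen. A product state is a pair (one from each), accepting exactly when both do.
12 states suffice.
          a    b  
>  S0     S0   S1 
   S1     S2   S3 
   S2     S2   S4 
   S3     S3   S5 
   S4     S6   S5 
 * S5     S5   S7 
   S6     S6   S8 
 * S7     S7   S7 
   S8     S9   S7 
   S9     S9  S10 
   S10   S11   S7 
   S11   S11  S10 
(> = start, * = accepting)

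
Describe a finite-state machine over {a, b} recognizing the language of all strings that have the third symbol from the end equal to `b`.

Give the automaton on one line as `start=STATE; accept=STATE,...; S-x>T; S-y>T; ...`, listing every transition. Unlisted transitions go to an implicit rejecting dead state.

A DFA must remember the last 3 symbols (since which symbol is third-to-last isn't known until the input ends). Use one state per possible window of the last ≤3 symbols; accept from those whose window starts with `b`.
A 15-state machine:
          a    b  
>  S0     S1   S2 
   S1     S3   S4 
   S2     S5   S6 
   S3     S7   S8 
   S4     S9  S10 
   S5    S11  S12 
   S6    S13  S14 
   S7     S7   S8 
   S8     S9  S10 
   S9    S11  S12 
   S10   S13  S14 
 * S11    S7   S8 
 * S12    S9  S10 
 * S13   S11  S12 
 * S14   S13  S14 
(> = start, * = accepting)

start=S0; accept=S11,S12,S13,S14; S0-a>S1; S0-b>S2; S1-a>S3; S1-b>S4; S2-a>S5; S2-b>S6; S3-a>S7; S3-b>S8; S4-a>S9; S4-b>S10; S5-a>S11; S5-b>S12; S6-a>S13; S6-b>S14; S7-a>S7; S7-b>S8; S8-a>S9; S8-b>S10; S9-a>S11; S9-b>S12; S10-a>S13; S10-b>S14; S11-a>S7; S11-b>S8; S12-a>S9; S12-b>S10; S13-a>S11; S13-b>S12; S14-a>S13; S14-b>S14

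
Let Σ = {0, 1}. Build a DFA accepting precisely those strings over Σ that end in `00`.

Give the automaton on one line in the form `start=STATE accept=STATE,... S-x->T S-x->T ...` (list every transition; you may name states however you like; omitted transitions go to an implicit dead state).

start=q0 accept=q2 q0-0->q1 q0-1->q0 q1-0->q2 q1-1->q0 q2-0->q2 q2-1->q0

Let each state record the length of the longest suffix of the input read so far that is also a prefix of `00`. q1 means the last symbol is `0`; q2 means the last 2 symbols are `00`. Accept only at q2, where the string currently ends in `00`.
3 states suffice.
        0   1  
>  q0   q1  q0 
   q1   q2  q0 
 * q2   q2  q0 
(> = start, * = accepting)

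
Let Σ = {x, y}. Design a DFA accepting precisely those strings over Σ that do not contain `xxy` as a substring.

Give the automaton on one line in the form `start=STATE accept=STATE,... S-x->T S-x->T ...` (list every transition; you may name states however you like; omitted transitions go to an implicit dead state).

start=S0 accept=S0,S1,S2 S0-x->S1 S0-y->S0 S1-x->S2 S1-y->S0 S2-x->S2 S2-y->S3 S3-x->S3 S3-y->S3

This is the complement of 'contains `xxy`'. Use the same substring-matching states — S0 through S3 holding how much of `xxy` has just been matched — but flip the accepting set: everything except the trap S3 accepts.
        x   y  
>* S0   S1  S0 
 * S1   S2  S0 
 * S2   S2  S3 
   S3   S3  S3 
(> = start, * = accepting)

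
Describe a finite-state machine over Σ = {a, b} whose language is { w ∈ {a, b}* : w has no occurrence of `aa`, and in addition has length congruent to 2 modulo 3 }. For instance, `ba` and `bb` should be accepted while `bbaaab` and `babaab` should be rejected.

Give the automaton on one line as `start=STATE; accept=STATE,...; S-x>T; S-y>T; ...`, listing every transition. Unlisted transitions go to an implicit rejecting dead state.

Handle the two conditions separately and then intersect. The first has 3 states tracking partial matches of the forbidden pattern `aa`; the second has 3 states tracking the input length modulo 3. A product state is a pair (one from each), accepting exactly when both do. After merging equivalent states the machine shrinks.
A 7-state machine:
        a   b  
>  s0   s1  s2 
   s1   s3  s4 
   s2   s5  s4 
   s3   s3  s3 
 * s4   s6  s0 
 * s5   s3  s0 
   s6   s3  s2 
(> = start, * = accepting)

start=s0; accept=s4,s5; s0-a>s1; s0-b>s2; s1-a>s3; s1-b>s4; s2-a>s5; s2-b>s4; s3-a>s3; s3-b>s3; s4-a>s6; s4-b>s0; s5-a>s3; s5-b>s0; s6-a>s3; s6-b>s2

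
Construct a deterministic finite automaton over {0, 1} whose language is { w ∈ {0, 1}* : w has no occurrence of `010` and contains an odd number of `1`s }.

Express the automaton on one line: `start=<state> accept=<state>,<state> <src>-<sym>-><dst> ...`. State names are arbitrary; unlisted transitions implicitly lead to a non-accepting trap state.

start=A accept=C,D,E A-0->B A-1->C B-0->B B-1->D C-0->E C-1->A D-0->F D-1->A E-0->E E-1->G F-0->F F-1->F G-0->F G-1->C

Build one automaton per condition and run them in lockstep. One (4 states) tracks partial matches of the forbidden pattern `010`; the other (2 states) tracks the count of `1`s modulo 2. Each combined state is a pair, one component from each; accept when both components accept. After merging equivalent states the machine shrinks.
With 7 states:
       0  1 
>  A   B  C 
   B   B  D 
 * C   E  A 
 * D   F  A 
 * E   E  G 
   F   F  F 
   G   F  C 
(> = start, * = accepting)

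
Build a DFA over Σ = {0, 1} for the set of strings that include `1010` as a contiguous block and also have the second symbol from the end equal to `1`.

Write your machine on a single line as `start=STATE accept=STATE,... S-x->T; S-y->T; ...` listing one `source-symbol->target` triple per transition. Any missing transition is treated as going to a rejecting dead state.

start=q0; accept=q4,q7; q0-0->q0; q0-1->q1; q1-0->q2; q1-1->q1; q2-0->q0; q2-1->q3; q3-0->q4; q3-1->q1; q4-0->q5; q4-1->q6; q5-0->q5; q5-1->q6; q6-0->q4; q6-1->q7; q7-0->q4; q7-1->q7

Run two small machines in parallel and take their product. One (5 states) tracks whether and how much of `1010` has been seen; the other (7 states) tracks the last 2 symbols read. Each combined state is a pair, one component from each; accept when both components accept. Minimizing collapses redundant product states.
An 8-state machine:
        0   1  
>  q0   q0  q1 
   q1   q2  q1 
   q2   q0  q3 
   q3   q4  q1 
 * q4   q5  q6 
   q5   q5  q6 
   q6   q4  q7 
 * q7   q4  q7 
(> = start, * = accepting)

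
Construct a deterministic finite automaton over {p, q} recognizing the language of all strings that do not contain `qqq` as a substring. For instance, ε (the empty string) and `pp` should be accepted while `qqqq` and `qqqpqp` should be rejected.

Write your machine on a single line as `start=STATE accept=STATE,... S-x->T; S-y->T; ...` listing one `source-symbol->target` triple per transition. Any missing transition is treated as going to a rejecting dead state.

This is the complement of 'contains `qqq`'. Use the same substring-matching states — s0 through s3 holding how much of `qqq` has just been matched — but flip the accepting set: everything except the trap s3 accepts.
        p   q  
>* s0   s0  s1 
 * s1   s0  s2 
 * s2   s0  s3 
   s3   s3  s3 
(> = start, * = accepting)

start=s0; accept=s0,s1,s2; s0-p->s0; s0-q->s1; s1-p->s0; s1-q->s2; s2-p->s0; s2-q->s3; s3-p->s3; s3-q->s3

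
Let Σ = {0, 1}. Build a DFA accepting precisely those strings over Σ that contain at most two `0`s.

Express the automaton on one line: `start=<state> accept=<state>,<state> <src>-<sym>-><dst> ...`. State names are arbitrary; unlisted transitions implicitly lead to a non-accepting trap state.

start=q0 accept=q0,q1,q2 q0-0->q1 q0-1->q0 q1-0->q2 q1-1->q1 q2-0->q3 q2-1->q2 q3-0->q3 q3-1->q3

Count `0`s, saturating at 3: states q0 through q2 mean 0 through 2 `0`s seen; q3 means more than 2. Each `0` increments (capped at q3); other symbols loop. Accept from {q0, q1, q2}.
        0   1  
>* q0   q1  q0 
 * q1   q2  q1 
 * q2   q3  q2 
   q3   q3  q3 
(> = start, * = accepting)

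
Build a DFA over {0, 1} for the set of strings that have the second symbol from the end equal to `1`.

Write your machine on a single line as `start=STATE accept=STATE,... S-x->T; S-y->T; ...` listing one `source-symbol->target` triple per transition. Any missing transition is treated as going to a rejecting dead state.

Because acceptance depends on a position counted from the end, the machine has to buffer the most recent 2 symbols. Make each state the string of the last up-to-2 symbols read; on input `x` shift the window left and append `x`. Accept when the buffered window has length 2 and begins with `1`.
A 7-state machine:
       0  1 
>  A   B  C 
   B   D  E 
   C   F  G 
   D   D  E 
   E   F  G 
 * F   D  E 
 * G   F  G 
(> = start, * = accepting)

start=A; accept=F,G; A-0->B; A-1->C; B-0->D; B-1->E; C-0->F; C-1->G; D-0->D; D-1->E; E-0->F; E-1->G; F-0->D; F-1->E; G-0->F; G-1->G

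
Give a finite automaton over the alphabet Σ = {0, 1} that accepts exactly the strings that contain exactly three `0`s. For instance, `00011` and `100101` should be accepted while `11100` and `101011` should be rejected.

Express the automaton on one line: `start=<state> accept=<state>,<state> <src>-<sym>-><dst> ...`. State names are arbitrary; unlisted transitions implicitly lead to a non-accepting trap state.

start=q0 accept=q3 q0-0->q1 q0-1->q0 q1-0->q2 q1-1->q1 q2-0->q3 q2-1->q2 q3-0->q4 q3-1->q3 q4-0->q4 q4-1->q4

Only the number of `0`s matters, and only up to 4. Make a chain q0 → q1 → q2 → q3 → q4 advanced by each `0` (with q4 absorbing); every other symbol self-loops. The accepting set is {q3}.
        0   1  
>  q0   q1  q0 
   q1   q2  q1 
   q2   q3  q2 
 * q3   q4  q3 
   q4   q4  q4 
(> = start, * = accepting)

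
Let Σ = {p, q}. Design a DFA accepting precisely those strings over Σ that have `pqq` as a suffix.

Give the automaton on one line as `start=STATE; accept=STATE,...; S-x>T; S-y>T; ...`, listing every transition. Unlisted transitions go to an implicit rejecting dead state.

start=s0; accept=s3; s0-p>s1; s0-q>s0; s1-p>s1; s1-q>s2; s2-p>s1; s2-q>s3; s3-p>s1; s3-q>s0

Let each state record the length of the longest suffix of the input read so far that is also a prefix of `pqq`. s1 means the last symbol is `p`; s2 means the last 2 symbols are `pq`; s3 means the last 3 symbols are `pqq`. Accept only at s3, where the string currently ends in `pqq`.
A 4-state machine:
        p   q  
>  s0   s1  s0 
   s1   s1  s2 
   s2   s1  s3 
 * s3   s1  s0 
(> = start, * = accepting)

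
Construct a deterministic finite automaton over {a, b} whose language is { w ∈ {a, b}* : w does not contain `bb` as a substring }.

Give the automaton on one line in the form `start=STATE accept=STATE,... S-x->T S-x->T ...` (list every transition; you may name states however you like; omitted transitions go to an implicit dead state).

This is the complement of 'contains `bb`'. Use the same substring-matching states — q0 through q2 holding how much of `bb` has just been matched — but flip the accepting set: everything except the trap q2 accepts.
With 3 states:
        a   b  
>* q0   q0  q1 
 * q1   q0  q2 
   q2   q2  q2 
(> = start, * = accepting)

start=q0 accept=q0,q1 q0-a->q0 q0-b->q1 q1-a->q0 q1-b->q2 q2-a->q2 q2-b->q2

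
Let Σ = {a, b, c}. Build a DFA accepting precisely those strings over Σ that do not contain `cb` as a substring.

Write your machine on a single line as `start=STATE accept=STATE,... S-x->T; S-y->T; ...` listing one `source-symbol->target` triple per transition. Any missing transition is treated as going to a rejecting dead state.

start=s0; accept=s0,s1; s0-a->s0; s0-b->s0; s0-c->s1; s1-a->s0; s1-b->s2; s1-c->s1; s2-a->s2; s2-b->s2; s2-c->s2

Track partial matches of the forbidden pattern `cb`. State s2 is a dead state reached once `cb` has occurred; every other state accepts. s0 means no part of `cb` is currently matched.
        a   b   c  
>* s0   s0  s0  s1 
 * s1   s0  s2  s1 
   s2   s2  s2  s2 
(> = start, * = accepting)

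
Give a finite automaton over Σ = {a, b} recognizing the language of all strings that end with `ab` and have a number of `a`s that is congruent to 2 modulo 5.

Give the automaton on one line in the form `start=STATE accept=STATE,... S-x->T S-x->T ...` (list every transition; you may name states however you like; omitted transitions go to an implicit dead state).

Build one automaton per condition and run them in lockstep. The first has 3 states tracking how much of the suffix `ab` has currently been matched; the second has 5 states tracking the count of `a`s modulo 5. A product state is a pair (one from each), accepting exactly when both do. Equivalent product states are then merged.
7 states suffice.
        a   b  
>  s0   s1  s0 
   s1   s2  s1 
   s2   s3  s4 
   s3   s5  s3 
 * s4   s3  s6 
   s5   s0  s5 
   s6   s3  s6 
(> = start, * = accepting)

start=s0 accept=s4 s0-a->s1 s0-b->s0 s1-a->s2 s1-b->s1 s2-a->s3 s2-b->s4 s3-a->s5 s3-b->s3 s4-a->s3 s4-b->s6 s5-a->s0 s5-b->s5 s6-a->s3 s6-b->s6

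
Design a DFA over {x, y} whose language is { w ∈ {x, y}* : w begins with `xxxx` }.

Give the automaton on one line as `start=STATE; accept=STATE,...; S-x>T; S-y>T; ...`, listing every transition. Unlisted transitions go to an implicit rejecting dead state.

start=q0; accept=q4; q0-x>q1; q0-y>q5; q1-x>q2; q1-y>q5; q2-x>q3; q2-y>q5; q3-x>q4; q3-y>q5; q4-x>q4; q4-y>q4; q5-x>q5; q5-y>q5

Walk along `xxxx` while the input agrees: from q0 take `x` to q1, and so on. Any deviation drops to the rejecting sink q5. Once q4 is reached the prefix is confirmed and every continuation is accepted.
6 states suffice.
        x   y  
>  q0   q1  q5 
   q1   q2  q5 
   q2   q3  q5 
   q3   q4  q5 
 * q4   q4  q4 
   q5   q5  q5 
(> = start, * = accepting)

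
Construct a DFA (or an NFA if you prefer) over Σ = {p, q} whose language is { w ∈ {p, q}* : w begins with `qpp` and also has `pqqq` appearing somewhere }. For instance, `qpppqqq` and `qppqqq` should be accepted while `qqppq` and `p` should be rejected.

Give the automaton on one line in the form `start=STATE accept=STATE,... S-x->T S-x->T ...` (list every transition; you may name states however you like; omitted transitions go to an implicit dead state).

start=A accept=H A-p->B A-q->C B-p->B B-q->B C-p->D C-q->B D-p->E D-q->B E-p->E E-q->F F-p->E F-q->G G-p->E G-q->H H-p->H H-q->H

Run two small machines in parallel and take their product. One (5 states) tracks whether the input so far still matches the prefix `qpp`; the other (5 states) tracks whether and how much of `pqqq` has been seen. Each combined state is a pair, one component from each; accept when both components accept. After merging equivalent states the machine shrinks.
An 8-state machine:
       p  q 
>  A   B  C 
   B   B  B 
   C   D  B 
   D   E  B 
   E   E  F 
   F   E  G 
   G   E  H 
 * H   H  H 
(> = start, * = accepting)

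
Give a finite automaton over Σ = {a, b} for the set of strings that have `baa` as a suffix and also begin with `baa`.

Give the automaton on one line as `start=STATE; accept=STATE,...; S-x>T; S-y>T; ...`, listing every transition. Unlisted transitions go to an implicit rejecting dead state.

Build one automaton per condition and run them in lockstep. One (4 states) tracks how much of the suffix `baa` has currently been matched; the other (5 states) tracks whether the input so far still matches the prefix `baa`. Each combined state is a pair, one component from each; accept when both components accept.
An 11-state machine:
          a    b  
>  s0     s1   s2 
   s1     s1   s3 
   s2     s4   s3 
   s3     s5   s3 
   s4     s6   s3 
   s5     s7   s3 
 * s6     s8   s9 
   s7     s1   s3 
   s8     s8   s9 
   s9    s10   s9 
   s10    s6   s9 
(> = start, * = accepting)

start=s0; accept=s6; s0-a>s1; s0-b>s2; s1-a>s1; s1-b>s3; s2-a>s4; s2-b>s3; s3-a>s5; s3-b>s3; s4-a>s6; s4-b>s3; s5-a>s7; s5-b>s3; s6-a>s8; s6-b>s9; s7-a>s1; s7-b>s3; s8-a>s8; s8-b>s9; s9-a>s10; s9-b>s9; s10-a>s6; s10-b>s9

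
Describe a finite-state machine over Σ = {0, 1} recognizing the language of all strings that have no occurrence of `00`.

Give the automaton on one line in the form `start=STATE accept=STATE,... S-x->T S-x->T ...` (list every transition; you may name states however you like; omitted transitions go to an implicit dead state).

start=A accept=A,B A-0->B A-1->A B-0->C B-1->A C-0->C C-1->C

This is the complement of 'contains `00`'. Use the same substring-matching states — A through C holding how much of `00` has just been matched — but flip the accepting set: everything except the trap C accepts.
       0  1 
>* A   B  A 
 * B   C  A 
   C   C  C 
(> = start, * = accepting)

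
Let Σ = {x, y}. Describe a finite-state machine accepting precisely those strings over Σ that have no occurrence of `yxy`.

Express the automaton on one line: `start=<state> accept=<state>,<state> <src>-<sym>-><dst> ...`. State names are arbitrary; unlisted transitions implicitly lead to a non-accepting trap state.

start=S0 accept=S0,S1,S2 S0-x->S0 S0-y->S1 S1-x->S2 S1-y->S1 S2-x->S0 S2-y->S3 S3-x->S3 S3-y->S3

This is the complement of 'contains `yxy`'. Use the same substring-matching states — S0 through S3 holding how much of `yxy` has just been matched — but flip the accepting set: everything except the trap S3 accepts.
4 states suffice.
        x   y  
>* S0   S0  S1 
 * S1   S2  S1 
 * S2   S0  S3 
   S3   S3  S3 
(> = start, * = accepting)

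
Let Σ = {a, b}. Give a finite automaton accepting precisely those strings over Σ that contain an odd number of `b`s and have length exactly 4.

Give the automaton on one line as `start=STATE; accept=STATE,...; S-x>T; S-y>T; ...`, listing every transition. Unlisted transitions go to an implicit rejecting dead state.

start=S0; accept=S8; S0-a>S1; S0-b>S2; S1-a>S3; S1-b>S4; S2-a>S4; S2-b>S3; S3-a>S5; S3-b>S6; S4-a>S6; S4-b>S5; S5-a>S7; S5-b>S8; S6-a>S8; S6-b>S7; S7-a>S7; S7-b>S7; S8-a>S7; S8-b>S7

Run two small machines in parallel and take their product. One (2 states) tracks the count of `b`s modulo 2; the other (6 states) tracks the input length, saturating at 5. Each combined state is a pair, one component from each; accept when both components accept. After merging equivalent states the machine shrinks.
A 9-state machine:
        a   b  
>  S0   S1  S2 
   S1   S3  S4 
   S2   S4  S3 
   S3   S5  S6 
   S4   S6  S5 
   S5   S7  S8 
   S6   S8  S7 
   S7   S7  S7 
 * S8   S7  S7 
(> = start, * = accepting)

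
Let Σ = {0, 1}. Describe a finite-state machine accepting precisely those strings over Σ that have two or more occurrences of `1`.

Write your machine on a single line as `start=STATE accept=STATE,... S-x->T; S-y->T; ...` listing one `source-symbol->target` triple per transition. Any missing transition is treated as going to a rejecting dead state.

Only the number of `1`s matters, and only up to 3. Make a chain A → B → C → D advanced by each `1` (with D absorbing); every other symbol self-loops. The accepting set is {C, D}.
4 states suffice.
       0  1 
>  A   A  B 
   B   B  C 
 * C   C  D 
 * D   D  D 
(> = start, * = accepting)

start=A; accept=C,D; A-0->A; A-1->B; B-0->B; B-1->C; C-0->C; C-1->D; D-0->D; D-1->D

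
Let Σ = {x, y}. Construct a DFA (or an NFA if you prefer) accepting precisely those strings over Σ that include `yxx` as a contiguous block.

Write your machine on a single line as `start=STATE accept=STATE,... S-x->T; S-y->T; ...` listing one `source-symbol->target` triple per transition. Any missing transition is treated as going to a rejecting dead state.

start=A; accept=D; A-x->A; A-y->B; B-x->C; B-y->B; C-x->D; C-y->B; D-x->D; D-y->D

Track how much of `yxx` has been matched so far: state A is no progress, D is the absorbing accept state reached once `yxx` has occurred. Intermediate states record partial matches; on a mismatch, fall back to the longest reusable overlap.
4 states suffice.
       x  y 
>  A   A  B 
   B   C  B 
   C   D  B 
 * D   D  D 
(> = start, * = accepting)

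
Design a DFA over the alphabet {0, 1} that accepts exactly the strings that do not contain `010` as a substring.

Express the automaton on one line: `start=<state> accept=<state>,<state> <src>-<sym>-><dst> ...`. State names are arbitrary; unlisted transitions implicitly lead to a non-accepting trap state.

start=A accept=A,B,C A-0->B A-1->A B-0->B B-1->C C-0->D C-1->A D-0->D D-1->D

This is the complement of 'contains `010`'. Use the same substring-matching states — A through D holding how much of `010` has just been matched — but flip the accepting set: everything except the trap D accepts.
4 states suffice.
       0  1 
>* A   B  A 
 * B   B  C 
 * C   D  A 
   D   D  D 
(> = start, * = accepting)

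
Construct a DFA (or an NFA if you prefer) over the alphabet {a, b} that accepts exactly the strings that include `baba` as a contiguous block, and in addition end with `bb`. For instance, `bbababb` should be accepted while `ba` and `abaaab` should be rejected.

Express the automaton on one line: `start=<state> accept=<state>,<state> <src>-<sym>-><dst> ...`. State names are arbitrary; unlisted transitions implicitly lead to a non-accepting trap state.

start=q0 accept=q7 q0-a->q0 q0-b->q1 q1-a->q2 q1-b->q3 q2-a->q0 q2-b->q4 q3-a->q2 q3-b->q3 q4-a->q5 q4-b->q3 q5-a->q5 q5-b->q6 q6-a->q5 q6-b->q7 q7-a->q5 q7-b->q7

Run two small machines in parallel and take their product. One (5 states) tracks whether and how much of `baba` has been seen; the other (3 states) tracks how much of the suffix `bb` has currently been matched. Each combined state is a pair, one component from each; accept when both components accept.
With 8 states:
        a   b  
>  q0   q0  q1 
   q1   q2  q3 
   q2   q0  q4 
   q3   q2  q3 
   q4   q5  q3 
   q5   q5  q6 
   q6   q5  q7 
 * q7   q5  q7 
(> = start, * = accepting)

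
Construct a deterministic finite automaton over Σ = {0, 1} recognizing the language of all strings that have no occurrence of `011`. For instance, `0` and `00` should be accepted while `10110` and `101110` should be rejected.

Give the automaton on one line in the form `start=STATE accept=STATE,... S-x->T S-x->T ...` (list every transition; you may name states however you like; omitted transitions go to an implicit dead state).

start=S0 accept=S0,S1,S2 S0-0->S1 S0-1->S0 S1-0->S1 S1-1->S2 S2-0->S1 S2-1->S3 S3-0->S3 S3-1->S3

This is the complement of 'contains `011`'. Use the same substring-matching states — S0 through S3 holding how much of `011` has just been matched — but flip the accepting set: everything except the trap S3 accepts.
        0   1  
>* S0   S1  S0 
 * S1   S1  S2 
 * S2   S1  S3 
   S3   S3  S3 
(> = start, * = accepting)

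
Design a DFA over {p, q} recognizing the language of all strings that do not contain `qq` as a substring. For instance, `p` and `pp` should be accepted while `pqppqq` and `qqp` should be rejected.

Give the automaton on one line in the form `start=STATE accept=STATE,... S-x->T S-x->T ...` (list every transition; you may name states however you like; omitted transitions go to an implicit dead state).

start=A accept=A,B A-p->A A-q->B B-p->A B-q->C C-p->C C-q->C

This is the complement of 'contains `qq`'. Use the same substring-matching states — A through C holding how much of `qq` has just been matched — but flip the accepting set: everything except the trap C accepts.
A 3-state machine:
       p  q 
>* A   A  B 
 * B   A  C 
   C   C  C 
(> = start, * = accepting)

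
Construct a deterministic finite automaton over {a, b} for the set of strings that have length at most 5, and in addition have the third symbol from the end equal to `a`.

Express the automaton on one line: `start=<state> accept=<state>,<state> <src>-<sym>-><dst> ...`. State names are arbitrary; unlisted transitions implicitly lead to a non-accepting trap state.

start=q0 accept=q7,q8,q9,q10 q0-a->q1 q0-b->q2 q1-a->q3 q1-b->q4 q2-a->q5 q2-b->q6 q3-a->q7 q3-b->q8 q4-a->q9 q4-b->q10 q5-a->q11 q5-b->q12 q6-a->q13 q6-b->q14 q7-a->q8 q7-b->q8 q8-a->q10 q8-b->q10 q9-a->q12 q9-b->q12 q10-a->q14 q10-b->q14 q11-a->q8 q11-b->q8 q12-a->q10 q12-b->q10 q13-a->q12 q13-b->q12 q14-a->q14 q14-b->q14

Run two small machines in parallel and take their product. The first has 7 states tracking the input length, saturating at 6; the second has 15 states tracking the last 3 symbols read. A product state is a pair (one from each), accepting exactly when both do. Equivalent product states are then merged.
A 15-state machine:
          a    b  
>  q0     q1   q2 
   q1     q3   q4 
   q2     q5   q6 
   q3     q7   q8 
   q4     q9  q10 
   q5    q11  q12 
   q6    q13  q14 
 * q7     q8   q8 
 * q8    q10  q10 
 * q9    q12  q12 
 * q10   q14  q14 
   q11    q8   q8 
   q12   q10  q10 
   q13   q12  q12 
   q14   q14  q14 
(> = start, * = accepting)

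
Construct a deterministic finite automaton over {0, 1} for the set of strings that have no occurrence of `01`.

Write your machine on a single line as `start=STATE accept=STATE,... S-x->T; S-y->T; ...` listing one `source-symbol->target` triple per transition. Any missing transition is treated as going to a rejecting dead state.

start=S0; accept=S0,S1; S0-0->S1; S0-1->S0; S1-0->S1; S1-1->S2; S2-0->S2; S2-1->S2

Track partial matches of the forbidden pattern `01`. State S2 is a dead state reached once `01` has occurred; every other state accepts. S0 means no part of `01` is currently matched.
A 3-state machine:
        0   1  
>* S0   S1  S0 
 * S1   S1  S2 
   S2   S2  S2 
(> = start, * = accepting)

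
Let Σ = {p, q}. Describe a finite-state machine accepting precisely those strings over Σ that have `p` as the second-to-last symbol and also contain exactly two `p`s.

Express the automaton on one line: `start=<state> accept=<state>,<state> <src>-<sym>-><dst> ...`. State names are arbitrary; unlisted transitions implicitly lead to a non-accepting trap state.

Build one automaton per condition and run them in lockstep. One (7 states) tracks the last 2 symbols read; the other (4 states) tracks the count of `p`s, saturating at 3. Each combined state is a pair, one component from each; accept when both components accept. Equivalent product states are then merged.
A 7-state machine:
       p  q 
>  A   B  A 
   B   C  D 
 * C   E  F 
   D   G  D 
   E   E  E 
 * F   E  E 
   G   E  F 
(> = start, * = accepting)

start=A accept=C,F A-p->B A-q->A B-p->C B-q->D C-p->E C-q->F D-p->G D-q->D E-p->E E-q->E F-p->E F-q->E G-p->E G-q->F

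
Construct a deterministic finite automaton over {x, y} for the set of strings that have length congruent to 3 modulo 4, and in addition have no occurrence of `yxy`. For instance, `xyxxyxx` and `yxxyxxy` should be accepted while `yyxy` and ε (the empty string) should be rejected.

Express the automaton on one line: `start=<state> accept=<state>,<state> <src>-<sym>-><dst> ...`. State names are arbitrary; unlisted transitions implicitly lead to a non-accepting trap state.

start=S0 accept=S6,S7,S8 S0-x->S1 S0-y->S2 S1-x->S3 S1-y->S4 S2-x->S5 S2-y->S4 S3-x->S6 S3-y->S7 S4-x->S8 S4-y->S7 S5-x->S6 S5-y->S9 S6-x->S0 S6-y->S10 S7-x->S11 S7-y->S10 S8-x->S0 S8-y->S12 S9-x->S12 S9-y->S12 S10-x->S13 S10-y->S2 S11-x->S1 S11-y->S14 S12-x->S14 S12-y->S14 S13-x->S3 S13-y->S15 S14-x->S15 S14-y->S15 S15-x->S9 S15-y->S9

Run two small machines in parallel and take their product. One (4 states) tracks the input length modulo 4; the other (4 states) tracks partial matches of the forbidden pattern `yxy`. Each combined state is a pair, one component from each; accept when both components accept.
A 16-state machine:
          x    y  
>  S0     S1   S2 
   S1     S3   S4 
   S2     S5   S4 
   S3     S6   S7 
   S4     S8   S7 
   S5     S6   S9 
 * S6     S0  S10 
 * S7    S11  S10 
 * S8     S0  S12 
   S9    S12  S12 
   S10   S13   S2 
   S11    S1  S14 
   S12   S14  S14 
   S13    S3  S15 
   S14   S15  S15 
   S15    S9   S9 
(> = start, * = accepting)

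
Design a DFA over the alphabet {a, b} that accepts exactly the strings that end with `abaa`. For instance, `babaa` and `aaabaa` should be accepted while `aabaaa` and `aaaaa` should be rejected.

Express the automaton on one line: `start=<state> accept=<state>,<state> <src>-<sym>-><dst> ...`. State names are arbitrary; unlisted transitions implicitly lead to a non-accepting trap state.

start=q0 accept=q4 q0-a->q1 q0-b->q0 q1-a->q1 q1-b->q2 q2-a->q3 q2-b->q0 q3-a->q4 q3-b->q2 q4-a->q1 q4-b->q2

Let each state record the length of the longest suffix of the input read so far that is also a prefix of `abaa`. q1 means the last symbol is `a`; q2 means the last 2 symbols are `ab`; q3 means the last 3 symbols are `aba`; q4 means the last 4 symbols are `abaa`. Accept only at q4, where the string currently ends in `abaa`.
        a   b  
>  q0   q1  q0 
   q1   q1  q2 
   q2   q3  q0 
   q3   q4  q2 
 * q4   q1  q2 
(> = start, * = accepting)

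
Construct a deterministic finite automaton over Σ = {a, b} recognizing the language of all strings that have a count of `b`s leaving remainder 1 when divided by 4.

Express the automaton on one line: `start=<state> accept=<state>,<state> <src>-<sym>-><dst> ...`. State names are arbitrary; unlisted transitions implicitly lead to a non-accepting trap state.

start=q0 accept=q1 q0-a->q0 q0-b->q1 q1-a->q1 q1-b->q2 q2-a->q2 q2-b->q3 q3-a->q3 q3-b->q0

Keep the running count of `b`s modulo 4: each `b` advances along the cycle q0 → q1 → q2 → q3 → q0 while other symbols loop. Accept at q1.
A 4-state machine:
        a   b  
>  q0   q0  q1 
 * q1   q1  q2 
   q2   q2  q3 
   q3   q3  q0 
(> = start, * = accepting)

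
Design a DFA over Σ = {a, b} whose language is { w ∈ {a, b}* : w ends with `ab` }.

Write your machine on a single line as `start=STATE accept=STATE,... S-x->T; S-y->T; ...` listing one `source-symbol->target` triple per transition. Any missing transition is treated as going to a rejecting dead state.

start=s0; accept=s2; s0-a->s1; s0-b->s0; s1-a->s1; s1-b->s2; s2-a->s1; s2-b->s0

Remember how much of `ab` the current input suffix matches. State s0 means no match yet; s1 means the last symbol is `a`; s2 means the last 2 symbols are `ab`. Only s2 accepts. On a mismatch, fall back to the longest proper suffix that is still a prefix of `ab`.
3 states suffice.
        a   b  
>  s0   s1  s0 
   s1   s1  s2 
 * s2   s1  s0 
(> = start, * = accepting)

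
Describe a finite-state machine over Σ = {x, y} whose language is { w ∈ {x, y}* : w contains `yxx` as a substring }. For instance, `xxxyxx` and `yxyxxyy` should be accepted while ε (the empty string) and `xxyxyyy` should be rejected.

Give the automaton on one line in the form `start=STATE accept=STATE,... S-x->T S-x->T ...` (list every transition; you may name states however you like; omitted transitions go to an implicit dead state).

Track how much of `yxx` has been matched so far: state A is no progress, D is the absorbing accept state reached once `yxx` has occurred. Intermediate states record partial matches; on a mismatch, fall back to the longest reusable overlap.
With 4 states:
       x  y 
>  A   A  B 
   B   C  B 
   C   D  B 
 * D   D  D 
(> = start, * = accepting)

start=A accept=D A-x->A A-y->B B-x->C B-y->B C-x->D C-y->B D-x->D D-y->D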